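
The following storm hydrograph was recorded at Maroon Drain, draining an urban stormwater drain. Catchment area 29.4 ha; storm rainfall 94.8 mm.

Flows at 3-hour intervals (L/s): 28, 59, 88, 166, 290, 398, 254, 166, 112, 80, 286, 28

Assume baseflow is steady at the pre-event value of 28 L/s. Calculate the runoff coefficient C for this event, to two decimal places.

C ≈ 0.63

ΣQ_DR = 1619 L/s; V = ΣQ_DR·Δt = 1.749 × 10^7 L.
Runoff depth d = V / A = 59.47 mm.
C = d / P = 59.47 / 94.8 = 0.63.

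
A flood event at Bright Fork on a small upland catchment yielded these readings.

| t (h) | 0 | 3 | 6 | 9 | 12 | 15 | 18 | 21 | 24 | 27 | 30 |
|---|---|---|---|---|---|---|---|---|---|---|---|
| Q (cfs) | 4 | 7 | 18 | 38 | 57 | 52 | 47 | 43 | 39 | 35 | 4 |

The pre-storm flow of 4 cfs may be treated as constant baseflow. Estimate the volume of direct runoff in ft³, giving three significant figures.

V ≈ 3.24 × 10^6 ft³

Direct-runoff ordinates (Q − Q_b): 0.0, 3.0, 14.0, 34.0, 53.0, 48.0, 43.0, 39.0, 35.0, 31.0, 0.0 cfs.
ΣQ_DR = 300.0 cfs.
With Δt = 3 h = 10800 s, V = ΣQ_DR · Δt = 300.0 × 10800 = 3.24 × 10^6 ft³.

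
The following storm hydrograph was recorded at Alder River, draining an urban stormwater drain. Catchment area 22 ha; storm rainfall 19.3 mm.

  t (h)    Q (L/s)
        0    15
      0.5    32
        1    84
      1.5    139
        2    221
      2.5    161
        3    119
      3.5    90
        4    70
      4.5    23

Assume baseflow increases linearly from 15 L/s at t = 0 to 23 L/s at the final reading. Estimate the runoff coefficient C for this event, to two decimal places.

ΣQ_DR = 764.0 L/s; V = ΣQ_DR·Δt = 1.375 × 10^6 L.
Runoff depth d = V / A = 6.251 mm.
C = d / P = 6.251 / 19.3 = 0.32.

C ≈ 0.32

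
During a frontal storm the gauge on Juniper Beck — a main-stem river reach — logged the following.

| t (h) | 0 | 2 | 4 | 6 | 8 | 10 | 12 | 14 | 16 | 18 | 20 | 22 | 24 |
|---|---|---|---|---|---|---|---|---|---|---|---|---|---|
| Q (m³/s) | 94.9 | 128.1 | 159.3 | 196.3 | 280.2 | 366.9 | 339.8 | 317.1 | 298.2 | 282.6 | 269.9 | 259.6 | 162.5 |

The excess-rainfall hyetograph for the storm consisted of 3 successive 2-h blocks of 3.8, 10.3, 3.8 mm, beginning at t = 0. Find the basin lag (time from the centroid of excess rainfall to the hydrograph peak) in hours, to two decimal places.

Centroid of excess rainfall: t_c = Σ P_i·t̄_i / ΣP_i = 3.0000 h (block centres at 1, 3, 5 h).
Hydrograph peak occurs at t = 10 h, so basin lag t_L = 10 − 3.0000 = 7.00 h.

t_L ≈ 7.00 h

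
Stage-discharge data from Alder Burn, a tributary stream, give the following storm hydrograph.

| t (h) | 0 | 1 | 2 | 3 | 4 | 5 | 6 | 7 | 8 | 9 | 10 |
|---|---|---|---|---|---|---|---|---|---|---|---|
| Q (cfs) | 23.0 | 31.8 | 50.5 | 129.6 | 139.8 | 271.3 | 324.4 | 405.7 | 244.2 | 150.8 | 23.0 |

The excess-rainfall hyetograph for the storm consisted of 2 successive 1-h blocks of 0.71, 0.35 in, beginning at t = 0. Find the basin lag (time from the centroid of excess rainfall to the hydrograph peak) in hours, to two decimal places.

t_L ≈ 6.17 h

Centroid of excess rainfall: t_c = Σ P_i·t̄_i / ΣP_i = 0.8302 h (block centres at 0.5, 1.5 h).
Hydrograph peak occurs at t = 7 h, so basin lag t_L = 7 − 0.8302 = 6.17 h.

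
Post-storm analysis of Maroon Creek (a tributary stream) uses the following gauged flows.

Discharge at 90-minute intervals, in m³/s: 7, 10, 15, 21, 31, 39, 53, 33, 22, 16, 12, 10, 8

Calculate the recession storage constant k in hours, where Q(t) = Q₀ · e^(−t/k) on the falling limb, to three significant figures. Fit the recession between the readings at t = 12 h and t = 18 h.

k ≈ 5.93 h

On the falling limb, Q drops from 22 to 8 m³/s between t = 12 h and t = 18 h (Δt = 6 h).
k = −Δt / ln(Q₂/Q₁) = −6 / ln(8/22) = 5.93 h.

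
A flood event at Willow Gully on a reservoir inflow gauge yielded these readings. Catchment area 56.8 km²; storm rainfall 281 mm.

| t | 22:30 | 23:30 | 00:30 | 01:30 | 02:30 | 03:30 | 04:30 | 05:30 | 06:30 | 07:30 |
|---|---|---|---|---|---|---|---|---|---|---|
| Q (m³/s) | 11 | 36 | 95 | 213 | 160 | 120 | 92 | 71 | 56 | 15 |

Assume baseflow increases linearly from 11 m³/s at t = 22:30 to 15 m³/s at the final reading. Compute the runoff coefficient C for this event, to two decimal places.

ΣQ_DR = 739.0 m³/s; V = ΣQ_DR·Δt = 2.660 × 10^6 m³.
Runoff depth d = V / A = 46.84 mm.
C = d / P = 46.84 / 281 = 0.17.

C ≈ 0.17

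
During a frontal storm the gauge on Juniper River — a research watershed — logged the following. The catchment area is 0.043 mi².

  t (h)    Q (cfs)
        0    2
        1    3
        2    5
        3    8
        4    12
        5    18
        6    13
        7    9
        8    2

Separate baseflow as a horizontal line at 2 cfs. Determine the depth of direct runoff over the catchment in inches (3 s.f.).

Direct runoff: 0.0, 1.0, 3.0, 6.0, 10.0, 16.0, 11.0, 7.0, 0.0 cfs; ΣQ_DR = 54.00 cfs.
V = ΣQ_DR · Δt = 54.00 × 3600 s = 1.944 × 10^5 ft³.
Over A = 0.043 mi², depth = V / A = 1.95 in.

d ≈ 1.95 in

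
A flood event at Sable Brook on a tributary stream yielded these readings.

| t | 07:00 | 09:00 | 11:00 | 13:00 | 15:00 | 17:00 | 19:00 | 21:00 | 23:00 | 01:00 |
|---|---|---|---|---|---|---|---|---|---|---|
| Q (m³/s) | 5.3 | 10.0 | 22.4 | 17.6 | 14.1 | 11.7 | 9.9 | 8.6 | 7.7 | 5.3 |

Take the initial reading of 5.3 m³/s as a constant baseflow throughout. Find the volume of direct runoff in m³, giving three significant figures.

Direct-runoff ordinates (Q − Q_b): 0.0, 4.7, 17.1, 12.3, 8.8, 6.4, 4.6, 3.3, 2.4, 0.0 m³/s.
ΣQ_DR = 59.60 m³/s.
With Δt = 2 h = 7200 s, V = ΣQ_DR · Δt = 59.60 × 7200 = 4.29 × 10^5 m³.

V ≈ 4.29 × 10^5 m³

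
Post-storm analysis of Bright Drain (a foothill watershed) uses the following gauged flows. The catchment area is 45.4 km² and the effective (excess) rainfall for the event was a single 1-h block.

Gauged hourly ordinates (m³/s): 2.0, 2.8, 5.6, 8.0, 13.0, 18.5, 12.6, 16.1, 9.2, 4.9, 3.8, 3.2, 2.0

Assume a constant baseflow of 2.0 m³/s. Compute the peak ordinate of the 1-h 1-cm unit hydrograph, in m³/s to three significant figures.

Direct runoff: 0.0, 0.8, 3.6, 6.0, 11.0, 16.5, 10.6, 14.1, 7.2, 2.9, 1.8, 1.2, 0.0 m³/s; ΣQ_DR = 75.70 m³/s, peak = 16.5 m³/s.
Runoff depth d = ΣQ_DR·Δt / A = 75.70 × 3600 / (45.4 km²) = 6.003 mm.
The 1-cm UH is the DRH scaled by (10 mm)/d, so U_p = 16.5 × 10/6.003 = 27.5 m³/s.

U_p ≈ 27.5 m³/s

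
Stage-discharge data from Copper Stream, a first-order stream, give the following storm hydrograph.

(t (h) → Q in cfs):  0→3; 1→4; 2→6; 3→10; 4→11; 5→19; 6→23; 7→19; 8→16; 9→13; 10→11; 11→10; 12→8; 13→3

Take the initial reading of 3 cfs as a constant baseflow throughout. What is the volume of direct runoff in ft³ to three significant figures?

V ≈ 4.10 × 10^5 ft³

Direct-runoff ordinates (Q − Q_b): 0.0, 1.0, 3.0, 7.0, 8.0, 16.0, 20.0, 16.0, 13.0, 10.0, 8.0, 7.0, 5.0, 0.0 cfs.
ΣQ_DR = 114.0 cfs.
With Δt = 1 h = 3600 s, V = ΣQ_DR · Δt = 114.0 × 3600 = 4.10 × 10^5 ft³.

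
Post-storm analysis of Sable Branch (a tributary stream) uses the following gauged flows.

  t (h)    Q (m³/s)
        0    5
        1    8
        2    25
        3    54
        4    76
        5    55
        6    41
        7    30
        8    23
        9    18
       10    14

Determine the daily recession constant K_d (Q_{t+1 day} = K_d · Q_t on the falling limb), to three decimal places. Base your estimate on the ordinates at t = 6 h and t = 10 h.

K_d ≈ 0.002

Between t = 6 h and t = 10 h the flow falls from 41 to 14 m³/s over 4×1 h = 4 h.
Per-interval ratio K = (14/41)^(1/4) = 0.7644; K_d = K^(24/1) = 0.002.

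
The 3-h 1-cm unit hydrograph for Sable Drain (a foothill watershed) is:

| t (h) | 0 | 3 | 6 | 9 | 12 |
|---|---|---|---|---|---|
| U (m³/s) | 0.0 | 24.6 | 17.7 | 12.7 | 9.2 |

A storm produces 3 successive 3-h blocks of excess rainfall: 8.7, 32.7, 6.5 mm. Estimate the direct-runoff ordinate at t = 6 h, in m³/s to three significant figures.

Q ≈ 95.8 m³/s

By discrete convolution, Q_j = Σ (P_i / 10 mm) · U_{j−i}.
At t = 6 h (j=2): Q = (8.7/10)·17.7 + (32.7/10)·24.6 + (6.5/10)·0.0 = 95.8 m³/s.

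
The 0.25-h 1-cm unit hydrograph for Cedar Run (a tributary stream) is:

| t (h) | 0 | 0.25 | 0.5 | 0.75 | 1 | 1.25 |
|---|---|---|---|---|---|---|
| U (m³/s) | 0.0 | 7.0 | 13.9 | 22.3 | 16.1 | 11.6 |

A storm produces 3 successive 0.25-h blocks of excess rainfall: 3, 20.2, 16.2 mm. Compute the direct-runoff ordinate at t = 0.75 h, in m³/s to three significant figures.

Q ≈ 46.1 m³/s

By discrete convolution, Q_j = Σ (P_i / 10 mm) · U_{j−i}.
At t = 0.75 h (j=3): Q = (3/10)·22.3 + (20.2/10)·13.9 + (16.2/10)·7.0 = 46.1 m³/s.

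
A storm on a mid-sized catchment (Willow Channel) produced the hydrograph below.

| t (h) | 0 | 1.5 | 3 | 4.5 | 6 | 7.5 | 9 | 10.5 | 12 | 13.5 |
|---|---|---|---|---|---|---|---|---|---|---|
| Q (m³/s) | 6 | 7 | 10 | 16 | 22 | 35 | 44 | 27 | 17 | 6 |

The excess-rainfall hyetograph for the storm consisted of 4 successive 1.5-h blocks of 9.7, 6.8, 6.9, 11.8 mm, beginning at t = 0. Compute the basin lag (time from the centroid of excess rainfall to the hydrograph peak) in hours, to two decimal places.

t_L ≈ 5.86 h

Centroid of excess rainfall: t_c = Σ P_i·t̄_i / ΣP_i = 3.1364 h (block centres at 0.75, 2.25, 3.75, 5.25 h).
Hydrograph peak occurs at t = 9 h, so basin lag t_L = 9 − 3.1364 = 5.86 h.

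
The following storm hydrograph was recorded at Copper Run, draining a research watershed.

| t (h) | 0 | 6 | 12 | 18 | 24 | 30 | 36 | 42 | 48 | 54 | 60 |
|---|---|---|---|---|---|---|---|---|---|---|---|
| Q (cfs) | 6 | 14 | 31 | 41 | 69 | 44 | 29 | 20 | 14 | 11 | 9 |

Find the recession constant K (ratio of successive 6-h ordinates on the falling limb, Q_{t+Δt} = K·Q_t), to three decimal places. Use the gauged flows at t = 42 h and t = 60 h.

Using the recession-limb readings at t = 42 h and t = 60 h: Q falls from 20 to 9 cfs over 3 intervals.
K = (Q₂/Q₁)^(1/3) = (9/20)^(1/3) = 0.766.

K ≈ 0.766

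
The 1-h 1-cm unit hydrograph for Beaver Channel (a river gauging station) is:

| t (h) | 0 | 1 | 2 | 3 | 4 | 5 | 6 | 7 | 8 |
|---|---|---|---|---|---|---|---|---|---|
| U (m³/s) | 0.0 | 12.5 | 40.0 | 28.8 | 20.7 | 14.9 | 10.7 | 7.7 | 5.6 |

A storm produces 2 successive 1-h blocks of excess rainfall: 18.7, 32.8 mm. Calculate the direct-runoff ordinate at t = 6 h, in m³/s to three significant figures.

By discrete convolution, Q_j = Σ (P_i / 10 mm) · U_{j−i}.
At t = 6 h (j=6): Q = (18.7/10)·10.7 + (32.8/10)·14.9 = 68.9 m³/s.

Q ≈ 68.9 m³/s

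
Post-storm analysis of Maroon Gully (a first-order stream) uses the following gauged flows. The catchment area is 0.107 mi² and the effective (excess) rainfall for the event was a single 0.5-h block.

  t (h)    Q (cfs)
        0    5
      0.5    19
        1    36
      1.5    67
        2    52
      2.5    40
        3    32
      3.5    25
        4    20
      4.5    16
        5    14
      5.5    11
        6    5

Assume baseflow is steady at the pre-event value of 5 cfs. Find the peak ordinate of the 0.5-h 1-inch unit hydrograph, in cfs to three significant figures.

U_p ≈ 30.9 cfs

Direct runoff: 0.0, 14.0, 31.0, 62.0, 47.0, 35.0, 27.0, 20.0, 15.0, 11.0, 9.0, 6.0, 0.0 cfs; ΣQ_DR = 277.0 cfs, peak = 62.0 cfs.
Runoff depth d = ΣQ_DR·Δt / A = 277.0 × 1800 / (0.107 mi²) = 2.006 in.
The 1-inch UH is the DRH scaled by (1 in)/d, so U_p = 62.0 × 1/2.006 = 30.9 cfs.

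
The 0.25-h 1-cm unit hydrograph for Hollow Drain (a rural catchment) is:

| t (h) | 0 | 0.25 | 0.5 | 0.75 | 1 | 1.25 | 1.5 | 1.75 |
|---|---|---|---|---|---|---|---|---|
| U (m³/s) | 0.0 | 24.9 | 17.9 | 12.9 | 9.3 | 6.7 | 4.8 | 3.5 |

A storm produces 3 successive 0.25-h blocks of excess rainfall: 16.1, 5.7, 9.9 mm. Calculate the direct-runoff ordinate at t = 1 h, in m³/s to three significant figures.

Q ≈ 40.0 m³/s

By discrete convolution, Q_j = Σ (P_i / 10 mm) · U_{j−i}.
At t = 1 h (j=4): Q = (16.1/10)·9.3 + (5.7/10)·12.9 + (9.9/10)·17.9 = 40.0 m³/s.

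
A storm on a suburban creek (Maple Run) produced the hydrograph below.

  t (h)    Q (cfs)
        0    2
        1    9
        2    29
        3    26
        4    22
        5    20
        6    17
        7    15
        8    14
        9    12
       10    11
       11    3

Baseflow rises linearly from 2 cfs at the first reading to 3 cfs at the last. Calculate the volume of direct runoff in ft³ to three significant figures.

V ≈ 5.40 × 10^5 ft³

Direct-runoff ordinates (Q − Q_b): 0.00, 6.91, 26.82, 23.73, 19.64, 17.55, 14.45, 12.36, 11.27, 9.18, 8.09, 0.00 cfs.
ΣQ_DR = 150.0 cfs.
With Δt = 1 h = 3600 s, V = ΣQ_DR · Δt = 150.0 × 3600 = 5.40 × 10^5 ft³.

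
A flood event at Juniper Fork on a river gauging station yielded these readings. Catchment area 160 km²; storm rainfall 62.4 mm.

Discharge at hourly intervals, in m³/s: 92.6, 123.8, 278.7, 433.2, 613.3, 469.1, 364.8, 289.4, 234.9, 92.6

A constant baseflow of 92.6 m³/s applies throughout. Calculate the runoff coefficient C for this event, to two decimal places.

ΣQ_DR = 2066 m³/s; V = ΣQ_DR·Δt = 7.439 × 10^6 m³.
Runoff depth d = V / A = 46.49 mm.
C = d / P = 46.49 / 62.4 = 0.75.

C ≈ 0.75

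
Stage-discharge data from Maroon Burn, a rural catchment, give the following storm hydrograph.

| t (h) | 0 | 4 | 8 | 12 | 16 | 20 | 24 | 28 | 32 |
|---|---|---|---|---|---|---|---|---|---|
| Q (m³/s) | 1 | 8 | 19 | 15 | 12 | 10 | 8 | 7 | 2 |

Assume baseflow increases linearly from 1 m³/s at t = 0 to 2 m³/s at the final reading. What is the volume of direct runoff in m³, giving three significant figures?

V ≈ 9.86 × 10^5 m³

Direct-runoff ordinates (Q − Q_b): 0.00, 6.88, 17.75, 13.62, 10.50, 8.38, 6.25, 5.12, 0.00 m³/s.
ΣQ_DR = 68.50 m³/s.
With Δt = 4 h = 14400 s, V = ΣQ_DR · Δt = 68.50 × 14400 = 9.86 × 10^5 m³.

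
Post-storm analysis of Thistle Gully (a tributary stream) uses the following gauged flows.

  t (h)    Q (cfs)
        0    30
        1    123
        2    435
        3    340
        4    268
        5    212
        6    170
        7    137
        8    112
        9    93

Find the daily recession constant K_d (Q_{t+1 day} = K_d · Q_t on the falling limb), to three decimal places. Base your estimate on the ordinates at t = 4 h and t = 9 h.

Between t = 4 h and t = 9 h the flow falls from 268 to 93 cfs over 5×1 h = 5 h.
Per-interval ratio K = (93/268)^(1/5) = 0.8092; K_d = K^(24/1) = 0.006.

K_d ≈ 0.006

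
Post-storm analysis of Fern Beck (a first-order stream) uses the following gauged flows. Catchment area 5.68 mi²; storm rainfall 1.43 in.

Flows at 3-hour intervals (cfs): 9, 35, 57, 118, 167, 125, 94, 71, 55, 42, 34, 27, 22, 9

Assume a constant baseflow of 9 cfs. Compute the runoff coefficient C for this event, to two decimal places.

ΣQ_DR = 739.0 cfs; V = ΣQ_DR·Δt = 7.981 × 10^6 ft³.
Runoff depth d = V / A = 0.6048 in.
C = d / P = 0.6048 / 1.43 = 0.42.

C ≈ 0.42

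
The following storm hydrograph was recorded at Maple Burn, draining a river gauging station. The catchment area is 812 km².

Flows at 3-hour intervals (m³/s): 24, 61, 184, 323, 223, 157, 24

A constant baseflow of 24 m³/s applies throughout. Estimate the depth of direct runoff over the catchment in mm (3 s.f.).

Direct runoff: 0.0, 37.0, 160.0, 299.0, 199.0, 133.0, 0.0 m³/s; ΣQ_DR = 828.0 m³/s.
V = ΣQ_DR · Δt = 828.0 × 10800 s = 8.942 × 10^6 m³.
Over A = 812 km², depth = V / A = 11.0 mm.

d ≈ 11.0 mm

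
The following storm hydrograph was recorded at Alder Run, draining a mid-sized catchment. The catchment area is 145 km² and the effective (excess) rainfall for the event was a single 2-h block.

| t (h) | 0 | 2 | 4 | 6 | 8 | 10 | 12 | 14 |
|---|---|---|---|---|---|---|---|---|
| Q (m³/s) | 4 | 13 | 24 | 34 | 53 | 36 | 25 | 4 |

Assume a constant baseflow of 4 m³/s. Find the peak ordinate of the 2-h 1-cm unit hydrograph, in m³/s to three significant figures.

U_p ≈ 61.3 m³/s

Direct runoff: 0.0, 9.0, 20.0, 30.0, 49.0, 32.0, 21.0, 0.0 m³/s; ΣQ_DR = 161.0 m³/s, peak = 49.0 m³/s.
Runoff depth d = ΣQ_DR·Δt / A = 161.0 × 7200 / (145 km²) = 7.994 mm.
The 1-cm UH is the DRH scaled by (10 mm)/d, so U_p = 49.0 × 10/7.994 = 61.3 m³/s.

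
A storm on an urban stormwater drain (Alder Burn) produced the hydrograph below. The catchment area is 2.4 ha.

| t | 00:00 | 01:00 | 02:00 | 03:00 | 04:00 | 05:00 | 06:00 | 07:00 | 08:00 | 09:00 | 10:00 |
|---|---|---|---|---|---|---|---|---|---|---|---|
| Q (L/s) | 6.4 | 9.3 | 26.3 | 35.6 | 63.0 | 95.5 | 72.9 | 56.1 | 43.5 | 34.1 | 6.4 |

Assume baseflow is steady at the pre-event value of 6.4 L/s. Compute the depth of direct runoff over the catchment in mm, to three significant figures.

Direct runoff: 0.0, 2.9, 19.9, 29.2, 56.6, 89.1, 66.5, 49.7, 37.1, 27.7, 0.0 L/s; ΣQ_DR = 378.7 L/s.
V = ΣQ_DR · Δt = 378.7 × 3600 s = 1.363 × 10^6 L.
Over A = 2.4 ha, depth = V / A = 56.8 mm.

d ≈ 56.8 mm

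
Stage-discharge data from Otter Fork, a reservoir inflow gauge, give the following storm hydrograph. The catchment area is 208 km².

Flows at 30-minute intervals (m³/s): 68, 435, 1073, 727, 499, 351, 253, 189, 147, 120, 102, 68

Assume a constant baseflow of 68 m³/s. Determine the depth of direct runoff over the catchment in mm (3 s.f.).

d ≈ 27.8 mm

Direct runoff: 0.0, 367.0, 1005.0, 659.0, 431.0, 283.0, 185.0, 121.0, 79.0, 52.0, 34.0, 0.0 m³/s; ΣQ_DR = 3216 m³/s.
V = ΣQ_DR · Δt = 3216 × 1800 s = 5.789 × 10^6 m³.
Over A = 208 km², depth = V / A = 27.8 mm.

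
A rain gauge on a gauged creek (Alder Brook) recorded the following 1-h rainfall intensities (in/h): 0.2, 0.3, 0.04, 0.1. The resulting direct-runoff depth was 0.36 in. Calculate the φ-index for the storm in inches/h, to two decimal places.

Only the 3 blocks with intensity above φ contribute runoff: 0.2, 0.3, 0.1 in/h.
Σ(I−φ)·Δt = d  ⇒  (0.2+0.3+0.1 − 3φ)·1 = 0.36
φ = (0.6000 − 0.36/1) / 3 = 0.08 in/h.

φ ≈ 0.08 in/h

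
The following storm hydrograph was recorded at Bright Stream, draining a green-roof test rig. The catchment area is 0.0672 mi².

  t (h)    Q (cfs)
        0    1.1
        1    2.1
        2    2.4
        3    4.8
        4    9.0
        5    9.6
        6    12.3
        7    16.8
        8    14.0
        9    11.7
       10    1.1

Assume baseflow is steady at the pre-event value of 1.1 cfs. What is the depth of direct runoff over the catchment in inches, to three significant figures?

d ≈ 1.68 in

Direct runoff: 0.0, 1.0, 1.3, 3.7, 7.9, 8.5, 11.2, 15.7, 12.9, 10.6, 0.0 cfs; ΣQ_DR = 72.80 cfs.
V = ΣQ_DR · Δt = 72.80 × 3600 s = 2.621 × 10^5 ft³.
Over A = 0.0672 mi², depth = V / A = 1.68 in.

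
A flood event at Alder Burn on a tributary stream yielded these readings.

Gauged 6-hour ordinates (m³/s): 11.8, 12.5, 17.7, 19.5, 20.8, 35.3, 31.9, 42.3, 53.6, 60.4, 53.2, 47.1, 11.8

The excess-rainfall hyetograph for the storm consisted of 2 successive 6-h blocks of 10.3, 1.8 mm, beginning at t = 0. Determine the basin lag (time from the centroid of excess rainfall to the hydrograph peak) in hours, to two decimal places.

t_L ≈ 50.11 h

Centroid of excess rainfall: t_c = Σ P_i·t̄_i / ΣP_i = 3.8926 h (block centres at 3, 9 h).
Hydrograph peak occurs at t = 54 h, so basin lag t_L = 54 − 3.8926 = 50.11 h.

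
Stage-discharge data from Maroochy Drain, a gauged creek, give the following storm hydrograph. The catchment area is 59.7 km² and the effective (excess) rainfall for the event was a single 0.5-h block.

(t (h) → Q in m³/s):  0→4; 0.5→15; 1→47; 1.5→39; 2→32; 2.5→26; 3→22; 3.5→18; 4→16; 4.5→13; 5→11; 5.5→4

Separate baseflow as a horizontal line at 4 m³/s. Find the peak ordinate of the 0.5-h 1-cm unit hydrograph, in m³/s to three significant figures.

Direct runoff: 0.0, 11.0, 43.0, 35.0, 28.0, 22.0, 18.0, 14.0, 12.0, 9.0, 7.0, 0.0 m³/s; ΣQ_DR = 199.0 m³/s, peak = 43.0 m³/s.
Runoff depth d = ΣQ_DR·Δt / A = 199.0 × 1800 / (59.7 km²) = 6.000 mm.
The 1-cm UH is the DRH scaled by (10 mm)/d, so U_p = 43.0 × 10/6.000 = 71.7 m³/s.

U_p ≈ 71.7 m³/s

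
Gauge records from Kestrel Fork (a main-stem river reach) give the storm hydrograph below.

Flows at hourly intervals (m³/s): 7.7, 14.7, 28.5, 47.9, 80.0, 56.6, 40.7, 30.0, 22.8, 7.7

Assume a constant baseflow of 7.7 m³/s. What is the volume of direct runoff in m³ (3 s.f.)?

V ≈ 9.35 × 10^5 m³

Direct-runoff ordinates (Q − Q_b): 0.0, 7.0, 20.8, 40.2, 72.3, 48.9, 33.0, 22.3, 15.1, 0.0 m³/s.
ΣQ_DR = 259.6 m³/s.
With Δt = 1 h = 3600 s, V = ΣQ_DR · Δt = 259.6 × 3600 = 9.35 × 10^5 m³.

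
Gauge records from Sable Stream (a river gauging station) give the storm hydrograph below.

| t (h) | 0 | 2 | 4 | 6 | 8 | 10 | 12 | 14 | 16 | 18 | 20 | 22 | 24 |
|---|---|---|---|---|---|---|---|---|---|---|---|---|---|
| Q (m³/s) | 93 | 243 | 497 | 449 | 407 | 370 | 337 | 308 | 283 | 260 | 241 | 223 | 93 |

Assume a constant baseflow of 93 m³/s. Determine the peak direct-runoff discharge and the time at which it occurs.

Q_p = 404.0 m³/s at t = 4 h

Subtracting baseflow gives direct-runoff ordinates: 0.0, 150.0, 404.0, 356.0, 314.0, 277.0, 244.0, 215.0, 190.0, 167.0, 148.0, 130.0, 0.0 m³/s.
The maximum is 404.0 m³/s, occurring at the reading for t = 4 h.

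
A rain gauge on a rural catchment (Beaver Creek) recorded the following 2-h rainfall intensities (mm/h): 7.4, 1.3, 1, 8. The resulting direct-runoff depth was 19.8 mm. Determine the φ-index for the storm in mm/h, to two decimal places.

Only the 2 blocks with intensity above φ contribute runoff: 7.4, 8 mm/h.
Σ(I−φ)·Δt = d  ⇒  (7.4+8 − 2φ)·2 = 19.8
φ = (15.40 − 19.8/2) / 2 = 2.75 mm/h.

φ ≈ 2.75 mm/h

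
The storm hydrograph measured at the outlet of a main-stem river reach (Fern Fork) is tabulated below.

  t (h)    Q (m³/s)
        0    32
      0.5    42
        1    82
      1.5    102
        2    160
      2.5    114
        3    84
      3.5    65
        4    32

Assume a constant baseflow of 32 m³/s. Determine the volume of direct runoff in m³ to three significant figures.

V ≈ 7.65 × 10^5 m³

Direct-runoff ordinates (Q − Q_b): 0.0, 10.0, 50.0, 70.0, 128.0, 82.0, 52.0, 33.0, 0.0 m³/s.
ΣQ_DR = 425.0 m³/s.
With Δt = 0.5 h = 1800 s, V = ΣQ_DR · Δt = 425.0 × 1800 = 7.65 × 10^5 m³.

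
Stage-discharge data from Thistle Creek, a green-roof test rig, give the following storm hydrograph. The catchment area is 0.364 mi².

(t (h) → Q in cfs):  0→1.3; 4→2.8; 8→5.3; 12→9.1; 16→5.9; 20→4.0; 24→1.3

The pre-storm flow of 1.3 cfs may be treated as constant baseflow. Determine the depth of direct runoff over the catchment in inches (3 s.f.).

d ≈ 0.351 in

Direct runoff: 0.0, 1.5, 4.0, 7.8, 4.6, 2.7, 0.0 cfs; ΣQ_DR = 20.60 cfs.
V = ΣQ_DR · Δt = 20.60 × 14400 s = 2.966 × 10^5 ft³.
Over A = 0.364 mi², depth = V / A = 0.351 in.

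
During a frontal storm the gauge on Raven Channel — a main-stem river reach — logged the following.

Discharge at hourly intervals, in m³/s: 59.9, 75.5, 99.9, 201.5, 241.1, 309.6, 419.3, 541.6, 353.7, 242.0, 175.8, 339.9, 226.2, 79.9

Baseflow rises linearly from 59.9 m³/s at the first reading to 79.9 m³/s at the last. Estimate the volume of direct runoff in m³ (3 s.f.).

V ≈ 8.59 × 10^6 m³

Direct-runoff ordinates (Q − Q_b): 0.00, 14.06, 36.92, 136.98, 175.05, 242.01, 350.17, 470.93, 281.49, 168.25, 100.52, 263.08, 147.84, 0.00 m³/s.
ΣQ_DR = 2387 m³/s.
With Δt = 1 h = 3600 s, V = ΣQ_DR · Δt = 2387 × 3600 = 8.59 × 10^6 m³.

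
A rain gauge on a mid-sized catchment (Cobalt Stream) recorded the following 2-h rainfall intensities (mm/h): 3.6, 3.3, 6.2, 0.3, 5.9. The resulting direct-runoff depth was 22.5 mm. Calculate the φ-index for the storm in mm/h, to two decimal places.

φ ≈ 1.94 mm/h

Only the 4 blocks with intensity above φ contribute runoff: 3.6, 3.3, 6.2, 5.9 mm/h.
Σ(I−φ)·Δt = d  ⇒  (3.6+3.3+6.2+5.9 − 4φ)·2 = 22.5
φ = (19.00 − 22.5/2) / 4 = 1.94 mm/h.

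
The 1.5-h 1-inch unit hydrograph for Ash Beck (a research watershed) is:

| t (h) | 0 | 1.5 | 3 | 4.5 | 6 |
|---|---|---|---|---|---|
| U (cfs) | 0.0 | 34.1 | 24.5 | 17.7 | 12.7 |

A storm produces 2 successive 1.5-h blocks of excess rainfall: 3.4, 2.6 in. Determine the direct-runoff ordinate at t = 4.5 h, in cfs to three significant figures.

Q ≈ 124 cfs

By discrete convolution, Q_j = Σ (P_i / 1 in) · U_{j−i}.
At t = 4.5 h (j=3): Q = (3.4/1)·17.7 + (2.6/1)·24.5 = 124 cfs.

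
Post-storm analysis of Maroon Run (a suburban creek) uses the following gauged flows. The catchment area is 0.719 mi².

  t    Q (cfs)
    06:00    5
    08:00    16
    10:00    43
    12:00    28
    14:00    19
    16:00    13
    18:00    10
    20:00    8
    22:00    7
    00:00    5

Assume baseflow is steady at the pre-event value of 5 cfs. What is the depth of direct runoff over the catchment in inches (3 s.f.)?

d ≈ 0.448 in

Direct runoff: 0.0, 11.0, 38.0, 23.0, 14.0, 8.0, 5.0, 3.0, 2.0, 0.0 cfs; ΣQ_DR = 104.0 cfs.
V = ΣQ_DR · Δt = 104.0 × 7200 s = 7.488 × 10^5 ft³.
Over A = 0.719 mi², depth = V / A = 0.448 in.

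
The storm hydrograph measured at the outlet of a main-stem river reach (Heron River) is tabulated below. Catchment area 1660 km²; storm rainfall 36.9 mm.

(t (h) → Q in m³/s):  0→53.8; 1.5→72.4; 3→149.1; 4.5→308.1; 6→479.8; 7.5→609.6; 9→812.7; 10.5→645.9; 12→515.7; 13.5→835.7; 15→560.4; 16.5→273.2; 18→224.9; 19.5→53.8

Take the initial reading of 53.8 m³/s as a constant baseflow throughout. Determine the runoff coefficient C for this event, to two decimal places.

ΣQ_DR = 4842 m³/s; V = ΣQ_DR·Δt = 2.615 × 10^7 m³.
Runoff depth d = V / A = 15.75 mm.
C = d / P = 15.75 / 36.9 = 0.43.

C ≈ 0.43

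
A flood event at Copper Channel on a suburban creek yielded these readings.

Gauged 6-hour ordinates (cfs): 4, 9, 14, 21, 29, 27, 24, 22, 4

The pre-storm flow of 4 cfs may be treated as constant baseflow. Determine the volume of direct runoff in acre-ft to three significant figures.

Direct-runoff ordinates (Q − Q_b): 0.0, 5.0, 10.0, 17.0, 25.0, 23.0, 20.0, 18.0, 0.0 cfs.
ΣQ_DR = 118.0 cfs.
With Δt = 6 h = 21600 s, V = ΣQ_DR · Δt = 118.0 × 21600 = 2.55 × 10^6 ft³ = 58.5 acre-ft.

V ≈ 58.5 acre-ft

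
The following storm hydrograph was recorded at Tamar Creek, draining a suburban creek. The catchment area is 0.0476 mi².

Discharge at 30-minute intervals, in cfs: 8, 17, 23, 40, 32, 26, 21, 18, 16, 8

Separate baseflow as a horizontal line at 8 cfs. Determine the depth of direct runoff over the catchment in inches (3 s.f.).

Direct runoff: 0.0, 9.0, 15.0, 32.0, 24.0, 18.0, 13.0, 10.0, 8.0, 0.0 cfs; ΣQ_DR = 129.0 cfs.
V = ΣQ_DR · Δt = 129.0 × 1800 s = 2.322 × 10^5 ft³.
Over A = 0.0476 mi², depth = V / A = 2.10 in.

d ≈ 2.10 in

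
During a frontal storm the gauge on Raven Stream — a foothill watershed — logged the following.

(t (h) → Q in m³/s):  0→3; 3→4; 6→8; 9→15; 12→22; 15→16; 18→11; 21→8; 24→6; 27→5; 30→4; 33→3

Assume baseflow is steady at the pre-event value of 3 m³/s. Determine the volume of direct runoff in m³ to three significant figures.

Direct-runoff ordinates (Q − Q_b): 0.0, 1.0, 5.0, 12.0, 19.0, 13.0, 8.0, 5.0, 3.0, 2.0, 1.0, 0.0 m³/s.
ΣQ_DR = 69.00 m³/s.
With Δt = 3 h = 10800 s, V = ΣQ_DR · Δt = 69.00 × 10800 = 7.45 × 10^5 m³.

V ≈ 7.45 × 10^5 m³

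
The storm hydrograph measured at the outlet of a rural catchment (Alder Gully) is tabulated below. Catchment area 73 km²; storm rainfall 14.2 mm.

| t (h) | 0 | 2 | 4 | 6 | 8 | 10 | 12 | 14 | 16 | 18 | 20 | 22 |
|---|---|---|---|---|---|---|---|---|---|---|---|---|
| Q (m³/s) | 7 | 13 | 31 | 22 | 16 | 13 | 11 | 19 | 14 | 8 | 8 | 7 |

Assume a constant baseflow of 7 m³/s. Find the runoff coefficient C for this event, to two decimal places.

ΣQ_DR = 85.00 m³/s; V = ΣQ_DR·Δt = 6.120 × 10^5 m³.
Runoff depth d = V / A = 8.384 mm.
C = d / P = 8.384 / 14.2 = 0.59.

C ≈ 0.59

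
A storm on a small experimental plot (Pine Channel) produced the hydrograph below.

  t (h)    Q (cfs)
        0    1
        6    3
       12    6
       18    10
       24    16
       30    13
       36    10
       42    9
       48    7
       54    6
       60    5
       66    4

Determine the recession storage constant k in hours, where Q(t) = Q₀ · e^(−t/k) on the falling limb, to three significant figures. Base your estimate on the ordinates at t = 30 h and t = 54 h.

k ≈ 31.0 h

On the falling limb, Q drops from 13 to 6 cfs between t = 30 h and t = 54 h (Δt = 24 h).
k = −Δt / ln(Q₂/Q₁) = −24 / ln(6/13) = 31.0 h.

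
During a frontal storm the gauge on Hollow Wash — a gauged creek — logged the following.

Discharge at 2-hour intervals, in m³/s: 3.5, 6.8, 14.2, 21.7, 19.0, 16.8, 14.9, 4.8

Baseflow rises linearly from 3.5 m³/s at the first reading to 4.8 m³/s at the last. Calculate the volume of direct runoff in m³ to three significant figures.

V ≈ 4.93 × 10^5 m³

Direct-runoff ordinates (Q − Q_b): 0.00, 3.11, 10.33, 17.64, 14.76, 12.37, 10.29, 0.00 m³/s.
ΣQ_DR = 68.50 m³/s.
With Δt = 2 h = 7200 s, V = ΣQ_DR · Δt = 68.50 × 7200 = 4.93 × 10^5 m³.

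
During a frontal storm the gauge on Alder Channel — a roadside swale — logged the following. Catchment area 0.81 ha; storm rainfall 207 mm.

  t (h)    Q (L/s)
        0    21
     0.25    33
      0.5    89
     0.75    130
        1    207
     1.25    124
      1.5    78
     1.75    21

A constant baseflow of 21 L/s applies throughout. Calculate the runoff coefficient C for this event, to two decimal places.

C ≈ 0.29

ΣQ_DR = 535.0 L/s; V = ΣQ_DR·Δt = 4.815 × 10^5 L.
Runoff depth d = V / A = 59.44 mm.
C = d / P = 59.44 / 207 = 0.29.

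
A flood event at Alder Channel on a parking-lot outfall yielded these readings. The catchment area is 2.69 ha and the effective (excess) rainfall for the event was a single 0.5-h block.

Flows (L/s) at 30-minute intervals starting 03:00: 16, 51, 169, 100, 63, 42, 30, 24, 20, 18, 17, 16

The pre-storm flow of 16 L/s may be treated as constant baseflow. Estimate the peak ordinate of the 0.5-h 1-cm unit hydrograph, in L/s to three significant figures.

U_p ≈ 61.1 L/s

Direct runoff: 0.0, 35.0, 153.0, 84.0, 47.0, 26.0, 14.0, 8.0, 4.0, 2.0, 1.0, 0.0 L/s; ΣQ_DR = 374.0 L/s, peak = 153.0 L/s.
Runoff depth d = ΣQ_DR·Δt / A = 374.0 × 1800 / (2.69 ha) = 25.03 mm.
The 1-cm UH is the DRH scaled by (10 mm)/d, so U_p = 153.0 × 10/25.03 = 61.1 L/s.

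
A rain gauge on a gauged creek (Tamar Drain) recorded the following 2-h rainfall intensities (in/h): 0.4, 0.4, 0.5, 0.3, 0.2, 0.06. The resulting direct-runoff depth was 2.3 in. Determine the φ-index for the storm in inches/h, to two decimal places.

Only the 5 blocks with intensity above φ contribute runoff: 0.4, 0.4, 0.5, 0.3, 0.2 in/h.
Σ(I−φ)·Δt = d  ⇒  (0.4+0.4+0.5+0.3+0.2 − 5φ)·2 = 2.3
φ = (1.800 − 2.3/2) / 5 = 0.13 in/h.

φ ≈ 0.13 in/h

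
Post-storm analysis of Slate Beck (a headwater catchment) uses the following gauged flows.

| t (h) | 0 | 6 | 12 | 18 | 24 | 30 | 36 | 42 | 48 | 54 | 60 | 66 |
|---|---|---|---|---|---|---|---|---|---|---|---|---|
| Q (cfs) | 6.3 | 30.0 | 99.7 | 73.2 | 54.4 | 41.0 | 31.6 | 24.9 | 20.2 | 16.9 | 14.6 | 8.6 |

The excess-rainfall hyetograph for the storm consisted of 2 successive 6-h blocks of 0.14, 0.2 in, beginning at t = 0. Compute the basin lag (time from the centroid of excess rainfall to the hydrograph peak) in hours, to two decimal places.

Centroid of excess rainfall: t_c = Σ P_i·t̄_i / ΣP_i = 6.5294 h (block centres at 3, 9 h).
Hydrograph peak occurs at t = 12 h, so basin lag t_L = 12 − 6.5294 = 5.47 h.

t_L ≈ 5.47 h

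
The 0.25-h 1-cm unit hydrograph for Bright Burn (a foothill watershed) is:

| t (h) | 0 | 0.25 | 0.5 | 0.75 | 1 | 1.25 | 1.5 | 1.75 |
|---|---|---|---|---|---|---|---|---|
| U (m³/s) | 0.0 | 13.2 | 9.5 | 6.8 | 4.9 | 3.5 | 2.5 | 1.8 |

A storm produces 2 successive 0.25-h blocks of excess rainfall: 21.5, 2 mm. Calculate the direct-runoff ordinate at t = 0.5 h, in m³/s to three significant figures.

By discrete convolution, Q_j = Σ (P_i / 10 mm) · U_{j−i}.
At t = 0.5 h (j=2): Q = (21.5/10)·9.5 + (2/10)·13.2 = 23.1 m³/s.

Q ≈ 23.1 m³/s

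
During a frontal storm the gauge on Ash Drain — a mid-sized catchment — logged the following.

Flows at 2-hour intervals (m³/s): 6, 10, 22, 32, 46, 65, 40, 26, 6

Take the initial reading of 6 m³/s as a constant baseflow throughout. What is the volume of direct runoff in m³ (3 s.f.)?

Direct-runoff ordinates (Q − Q_b): 0.0, 4.0, 16.0, 26.0, 40.0, 59.0, 34.0, 20.0, 0.0 m³/s.
ΣQ_DR = 199.0 m³/s.
With Δt = 2 h = 7200 s, V = ΣQ_DR · Δt = 199.0 × 7200 = 1.43 × 10^6 m³.

V ≈ 1.43 × 10^6 m³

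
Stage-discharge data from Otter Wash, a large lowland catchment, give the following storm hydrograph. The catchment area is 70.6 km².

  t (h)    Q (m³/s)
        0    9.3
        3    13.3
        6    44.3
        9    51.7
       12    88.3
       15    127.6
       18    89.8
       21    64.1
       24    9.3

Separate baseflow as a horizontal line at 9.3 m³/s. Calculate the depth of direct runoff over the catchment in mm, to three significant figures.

d ≈ 63.3 mm

Direct runoff: 0.0, 4.0, 35.0, 42.4, 79.0, 118.3, 80.5, 54.8, 0.0 m³/s; ΣQ_DR = 414.0 m³/s.
V = ΣQ_DR · Δt = 414.0 × 10800 s = 4.471 × 10^6 m³.
Over A = 70.6 km², depth = V / A = 63.3 mm.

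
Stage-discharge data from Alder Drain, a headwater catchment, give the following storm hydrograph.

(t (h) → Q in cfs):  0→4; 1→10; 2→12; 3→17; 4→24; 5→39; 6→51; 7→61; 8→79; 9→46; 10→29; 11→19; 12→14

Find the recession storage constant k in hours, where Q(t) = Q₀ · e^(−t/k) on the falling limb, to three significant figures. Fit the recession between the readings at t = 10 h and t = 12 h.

k ≈ 2.75 h

On the falling limb, Q drops from 29 to 14 cfs between t = 10 h and t = 12 h (Δt = 2 h).
k = −Δt / ln(Q₂/Q₁) = −2 / ln(14/29) = 2.75 h.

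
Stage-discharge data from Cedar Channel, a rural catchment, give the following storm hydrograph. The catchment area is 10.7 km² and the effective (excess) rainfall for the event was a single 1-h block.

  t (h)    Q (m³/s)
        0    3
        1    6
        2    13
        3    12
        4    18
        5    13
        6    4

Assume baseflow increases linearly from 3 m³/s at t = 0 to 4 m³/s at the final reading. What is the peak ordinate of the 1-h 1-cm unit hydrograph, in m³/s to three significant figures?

U_p ≈ 9.57 m³/s

Direct runoff: 0.00, 2.83, 9.67, 8.50, 14.33, 9.17, 0.00 m³/s; ΣQ_DR = 44.50 m³/s, peak = 14.33 m³/s.
Runoff depth d = ΣQ_DR·Δt / A = 44.50 × 3600 / (10.7 km²) = 14.97 mm.
The 1-cm UH is the DRH scaled by (10 mm)/d, so U_p = 14.33 × 10/14.97 = 9.57 m³/s.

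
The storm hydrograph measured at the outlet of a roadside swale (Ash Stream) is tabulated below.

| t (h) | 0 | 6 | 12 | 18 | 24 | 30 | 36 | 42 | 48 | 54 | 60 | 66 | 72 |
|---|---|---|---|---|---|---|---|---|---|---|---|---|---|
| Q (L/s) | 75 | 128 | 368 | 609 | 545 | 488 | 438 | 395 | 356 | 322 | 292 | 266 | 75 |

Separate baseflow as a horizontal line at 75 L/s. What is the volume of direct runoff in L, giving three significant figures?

Direct-runoff ordinates (Q − Q_b): 0.0, 53.0, 293.0, 534.0, 470.0, 413.0, 363.0, 320.0, 281.0, 247.0, 217.0, 191.0, 0.0 L/s.
ΣQ_DR = 3382 L/s.
With Δt = 6 h = 21600 s, V = ΣQ_DR · Δt = 3382 × 21600 = 7.31 × 10^7 L.

V ≈ 7.31 × 10^7 L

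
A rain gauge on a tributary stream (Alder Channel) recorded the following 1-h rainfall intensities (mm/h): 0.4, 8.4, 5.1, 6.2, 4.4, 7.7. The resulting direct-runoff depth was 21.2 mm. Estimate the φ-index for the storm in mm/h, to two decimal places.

φ ≈ 2.12 mm/h

Only the 5 blocks with intensity above φ contribute runoff: 8.4, 5.1, 6.2, 4.4, 7.7 mm/h.
Σ(I−φ)·Δt = d  ⇒  (8.4+5.1+6.2+4.4+7.7 − 5φ)·1 = 21.2
φ = (31.80 − 21.2/1) / 5 = 2.12 mm/h.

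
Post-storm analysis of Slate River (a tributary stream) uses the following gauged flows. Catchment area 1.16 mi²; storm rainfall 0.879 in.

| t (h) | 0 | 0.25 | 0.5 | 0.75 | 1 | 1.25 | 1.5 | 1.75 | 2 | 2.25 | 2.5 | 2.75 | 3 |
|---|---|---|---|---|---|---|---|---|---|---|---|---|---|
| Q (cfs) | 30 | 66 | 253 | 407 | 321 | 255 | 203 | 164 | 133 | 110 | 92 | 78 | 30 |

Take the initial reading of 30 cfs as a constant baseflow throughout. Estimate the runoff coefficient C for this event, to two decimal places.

ΣQ_DR = 1752 cfs; V = ΣQ_DR·Δt = 1.577 × 10^6 ft³.
Runoff depth d = V / A = 0.5851 in.
C = d / P = 0.5851 / 0.879 = 0.67.

C ≈ 0.67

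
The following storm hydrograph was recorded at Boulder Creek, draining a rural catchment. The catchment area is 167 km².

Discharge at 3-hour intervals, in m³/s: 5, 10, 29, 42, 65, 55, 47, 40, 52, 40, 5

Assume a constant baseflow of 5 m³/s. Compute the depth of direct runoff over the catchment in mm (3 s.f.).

Direct runoff: 0.0, 5.0, 24.0, 37.0, 60.0, 50.0, 42.0, 35.0, 47.0, 35.0, 0.0 m³/s; ΣQ_DR = 335.0 m³/s.
V = ΣQ_DR · Δt = 335.0 × 10800 s = 3.618 × 10^6 m³.
Over A = 167 km², depth = V / A = 21.7 mm.

d ≈ 21.7 mm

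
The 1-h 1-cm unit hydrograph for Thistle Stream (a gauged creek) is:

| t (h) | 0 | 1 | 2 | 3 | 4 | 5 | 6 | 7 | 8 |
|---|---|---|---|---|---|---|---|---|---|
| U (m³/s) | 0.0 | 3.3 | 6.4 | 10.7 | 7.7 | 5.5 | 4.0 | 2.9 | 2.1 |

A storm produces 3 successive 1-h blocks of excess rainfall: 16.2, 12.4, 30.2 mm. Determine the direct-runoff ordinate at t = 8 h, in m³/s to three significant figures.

By discrete convolution, Q_j = Σ (P_i / 10 mm) · U_{j−i}.
At t = 8 h (j=8): Q = (16.2/10)·2.1 + (12.4/10)·2.9 + (30.2/10)·4.0 = 19.1 m³/s.

Q ≈ 19.1 m³/s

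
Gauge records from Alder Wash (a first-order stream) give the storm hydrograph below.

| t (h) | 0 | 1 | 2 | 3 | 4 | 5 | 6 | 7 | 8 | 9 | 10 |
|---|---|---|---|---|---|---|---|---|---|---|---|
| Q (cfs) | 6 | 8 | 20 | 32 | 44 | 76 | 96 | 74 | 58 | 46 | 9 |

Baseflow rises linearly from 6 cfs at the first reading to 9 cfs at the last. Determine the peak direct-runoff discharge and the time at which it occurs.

Subtracting baseflow gives direct-runoff ordinates: 0.00, 1.70, 13.40, 25.10, 36.80, 68.50, 88.20, 65.90, 49.60, 37.30, 0.00 cfs.
The maximum is 88.20 cfs, occurring at the reading for t = 6 h.

Q_p = 88.20 cfs at t = 6 h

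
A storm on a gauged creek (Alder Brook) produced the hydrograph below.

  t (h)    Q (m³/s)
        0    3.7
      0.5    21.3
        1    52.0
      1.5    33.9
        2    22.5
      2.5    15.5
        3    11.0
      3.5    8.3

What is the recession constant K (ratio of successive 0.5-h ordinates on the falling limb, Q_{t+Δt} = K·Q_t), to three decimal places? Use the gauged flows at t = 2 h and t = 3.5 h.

K ≈ 0.717

Using the recession-limb readings at t = 2 h and t = 3.5 h: Q falls from 22.5 to 8.3 m³/s over 3 intervals.
K = (Q₂/Q₁)^(1/3) = (8.3/22.5)^(1/3) = 0.717.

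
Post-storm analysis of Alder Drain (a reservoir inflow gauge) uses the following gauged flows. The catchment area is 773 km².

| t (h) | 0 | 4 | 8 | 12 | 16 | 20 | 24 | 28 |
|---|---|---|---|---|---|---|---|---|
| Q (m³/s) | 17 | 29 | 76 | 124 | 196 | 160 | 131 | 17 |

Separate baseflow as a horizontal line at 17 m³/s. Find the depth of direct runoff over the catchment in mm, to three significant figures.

Direct runoff: 0.0, 12.0, 59.0, 107.0, 179.0, 143.0, 114.0, 0.0 m³/s; ΣQ_DR = 614.0 m³/s.
V = ΣQ_DR · Δt = 614.0 × 14400 s = 8.842 × 10^6 m³.
Over A = 773 km², depth = V / A = 11.4 mm.

d ≈ 11.4 mm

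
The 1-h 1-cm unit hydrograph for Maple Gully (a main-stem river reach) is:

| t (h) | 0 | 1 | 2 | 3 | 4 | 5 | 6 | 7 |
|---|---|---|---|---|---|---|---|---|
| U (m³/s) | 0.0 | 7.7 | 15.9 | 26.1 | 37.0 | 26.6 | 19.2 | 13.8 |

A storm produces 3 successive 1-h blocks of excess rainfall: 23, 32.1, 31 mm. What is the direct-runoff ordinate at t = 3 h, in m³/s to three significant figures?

Q ≈ 135 m³/s

By discrete convolution, Q_j = Σ (P_i / 10 mm) · U_{j−i}.
At t = 3 h (j=3): Q = (23/10)·26.1 + (32.1/10)·15.9 + (31/10)·7.7 = 135 m³/s.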